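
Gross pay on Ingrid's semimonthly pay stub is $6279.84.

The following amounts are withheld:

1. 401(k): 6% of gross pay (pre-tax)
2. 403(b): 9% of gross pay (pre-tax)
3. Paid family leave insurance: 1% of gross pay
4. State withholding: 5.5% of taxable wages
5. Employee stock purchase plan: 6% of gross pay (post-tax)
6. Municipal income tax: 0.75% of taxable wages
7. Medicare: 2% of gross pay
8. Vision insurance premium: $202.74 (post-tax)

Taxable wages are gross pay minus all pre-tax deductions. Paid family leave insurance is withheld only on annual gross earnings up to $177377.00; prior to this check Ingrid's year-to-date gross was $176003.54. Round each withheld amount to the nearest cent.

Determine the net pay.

$4285.39

401(k): $6279.84 × 0.06 = $376.79
403(b): $6279.84 × 0.09 = $565.19
Pre-tax total = $376.79 + $565.19 = $941.98
Taxable wages = $6279.84 − $941.98 = $5337.86
State withholding: $5337.86 × 0.055 = $293.58
Municipal income tax: $5337.86 × 0.0075 = $40.03
Paid family leave insurance: only $177377.00 − $176003.54 = $1373.46 of this check is subject → $1373.46 × 0.01 = $13.73
Medicare: $6279.84 × 0.02 = $125.60
Employee stock purchase plan: $6279.84 × 0.06 = $376.79
Vision insurance premium: $202.74
Total deductions = $376.79 + $565.19 + $293.58 + $40.03 + $13.73 + $125.60 + $376.79 + $202.74 = $1994.45
Net pay = $6279.84 − $1994.45 = $4285.39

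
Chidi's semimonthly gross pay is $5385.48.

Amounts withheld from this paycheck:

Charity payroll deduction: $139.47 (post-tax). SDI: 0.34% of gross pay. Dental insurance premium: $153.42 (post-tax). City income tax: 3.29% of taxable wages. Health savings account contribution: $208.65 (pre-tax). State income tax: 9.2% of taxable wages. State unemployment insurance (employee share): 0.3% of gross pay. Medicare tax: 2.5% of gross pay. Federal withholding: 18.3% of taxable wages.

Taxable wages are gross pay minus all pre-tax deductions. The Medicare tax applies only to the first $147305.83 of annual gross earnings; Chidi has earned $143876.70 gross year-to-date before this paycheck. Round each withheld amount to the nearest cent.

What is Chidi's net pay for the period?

$3169.79

Health savings account contribution: $208.65
Taxable wages = $5385.48 − $208.65 = $5176.83
City income tax: $5176.83 × 0.0329 = $170.32
State income tax: $5176.83 × 0.092 = $476.27
Federal withholding: $5176.83 × 0.183 = $947.36
Medicare tax: only $147305.83 − $143876.70 = $3429.13 of this check is subject → $3429.13 × 0.025 = $85.73
State unemployment insurance (employee share): $5385.48 × 0.003 = $16.16
SDI: $5385.48 × 0.0034 = $18.31
Dental insurance premium: $153.42
Charity payroll deduction: $139.47
Total deductions = $208.65 + $170.32 + $476.27 + $947.36 + $85.73 + $16.16 + $18.31 + $153.42 + $139.47 = $2215.69
Net pay = $5385.48 − $2215.69 = $3169.79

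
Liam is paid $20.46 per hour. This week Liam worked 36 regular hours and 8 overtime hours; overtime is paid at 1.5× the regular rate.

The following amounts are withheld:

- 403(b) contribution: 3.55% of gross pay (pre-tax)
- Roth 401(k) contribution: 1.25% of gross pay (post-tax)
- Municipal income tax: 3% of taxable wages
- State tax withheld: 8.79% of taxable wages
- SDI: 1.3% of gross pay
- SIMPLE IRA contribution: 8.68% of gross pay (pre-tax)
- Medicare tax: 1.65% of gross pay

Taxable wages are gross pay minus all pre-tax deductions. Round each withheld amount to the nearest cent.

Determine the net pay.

Regular pay: 36 × $20.46 = $736.56
Overtime pay: 8 × $20.46 × 1.5 = $245.52
Gross pay = $736.56 + $245.52 = $982.08
403(b) contribution: $982.08 × 0.0355 = $34.86
SIMPLE IRA contribution: $982.08 × 0.0868 = $85.24
Pre-tax total = $34.86 + $85.24 = $120.10
Taxable wages = $982.08 − $120.10 = $861.98
State tax withheld: $861.98 × 0.0879 = $75.77
Municipal income tax: $861.98 × 0.03 = $25.86
SDI: $982.08 × 0.013 = $12.77
Medicare tax: $982.08 × 0.0165 = $16.20
Roth 401(k) contribution: $982.08 × 0.0125 = $12.28
Total deductions = $34.86 + $85.24 + $75.77 + $25.86 + $12.77 + $16.20 + $12.28 = $262.98
Net pay = $982.08 − $262.98 = $719.10

$719.10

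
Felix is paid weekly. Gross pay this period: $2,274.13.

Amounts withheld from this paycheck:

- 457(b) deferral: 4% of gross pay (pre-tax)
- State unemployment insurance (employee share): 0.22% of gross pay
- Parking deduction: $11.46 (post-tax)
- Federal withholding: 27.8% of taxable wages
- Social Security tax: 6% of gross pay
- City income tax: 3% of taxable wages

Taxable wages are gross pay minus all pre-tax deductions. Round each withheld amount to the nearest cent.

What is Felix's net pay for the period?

$1,357.84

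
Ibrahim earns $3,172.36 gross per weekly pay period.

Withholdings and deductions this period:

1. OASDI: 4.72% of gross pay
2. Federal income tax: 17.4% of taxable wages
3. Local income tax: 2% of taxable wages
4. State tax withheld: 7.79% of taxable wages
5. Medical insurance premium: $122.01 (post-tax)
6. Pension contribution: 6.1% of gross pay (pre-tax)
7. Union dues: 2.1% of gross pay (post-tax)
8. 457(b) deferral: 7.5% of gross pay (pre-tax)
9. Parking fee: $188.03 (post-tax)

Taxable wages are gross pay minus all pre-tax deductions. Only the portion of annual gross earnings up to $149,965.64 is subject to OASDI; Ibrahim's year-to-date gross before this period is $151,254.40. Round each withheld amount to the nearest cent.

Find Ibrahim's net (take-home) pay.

$1,619.00

457(b) deferral: $3,172.36 × 0.075 = $237.93
Pension contribution: $3,172.36 × 0.061 = $193.51
Pre-tax total = $237.93 + $193.51 = $431.44
Taxable wages = $3,172.36 − $431.44 = $2,740.92
Local income tax: $2,740.92 × 0.02 = $54.82
Federal income tax: $2,740.92 × 0.174 = $476.92
State tax withheld: $2,740.92 × 0.0779 = $213.52
OASDI: annual cap $149,965.64 already reached (YTD $151,254.40), so $0.00
Union dues: $3,172.36 × 0.021 = $66.62
Medical insurance premium: $122.01
Parking fee: $188.03
Total deductions = $237.93 + $193.51 + $54.82 + $476.92 + $213.52 + $0.00 + $66.62 + $122.01 + $188.03 = $1,553.36
Net pay = $3,172.36 − $1,553.36 = $1,619.00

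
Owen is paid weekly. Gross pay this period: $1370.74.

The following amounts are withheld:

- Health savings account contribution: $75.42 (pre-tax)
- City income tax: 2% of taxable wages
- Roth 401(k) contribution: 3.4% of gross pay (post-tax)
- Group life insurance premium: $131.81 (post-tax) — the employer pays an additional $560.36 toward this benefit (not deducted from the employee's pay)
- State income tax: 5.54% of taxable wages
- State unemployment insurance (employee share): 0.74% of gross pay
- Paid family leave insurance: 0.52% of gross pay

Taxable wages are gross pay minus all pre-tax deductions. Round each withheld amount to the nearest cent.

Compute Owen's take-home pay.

Health savings account contribution: $75.42
Taxable wages = $1370.74 − $75.42 = $1295.32
State income tax: $1295.32 × 0.0554 = $71.76
City income tax: $1295.32 × 0.02 = $25.91
State unemployment insurance (employee share): $1370.74 × 0.0074 = $10.14
Paid family leave insurance: $1370.74 × 0.0052 = $7.13
Roth 401(k) contribution: $1370.74 × 0.034 = $46.61
Group life insurance premium: $131.81
(Employer's $560.36 toward group life insurance premium is not withheld from the employee.)
Total deductions = $75.42 + $71.76 + $25.91 + $10.14 + $7.13 + $46.61 + $131.81 = $368.78
Net pay = $1370.74 − $368.78 = $1001.96

$1001.96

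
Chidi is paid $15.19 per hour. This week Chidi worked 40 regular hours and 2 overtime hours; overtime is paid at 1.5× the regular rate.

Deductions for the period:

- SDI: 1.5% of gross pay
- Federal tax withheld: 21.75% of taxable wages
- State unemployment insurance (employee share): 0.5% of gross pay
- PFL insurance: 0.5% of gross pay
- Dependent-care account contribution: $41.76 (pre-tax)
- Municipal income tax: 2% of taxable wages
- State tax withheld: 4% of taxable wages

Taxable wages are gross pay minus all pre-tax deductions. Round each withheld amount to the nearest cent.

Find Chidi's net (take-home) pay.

$425.40

Regular pay: 40 × $15.19 = $607.60
Overtime pay: 2 × $15.19 × 1.5 = $45.57
Gross pay = $607.60 + $45.57 = $653.17
Dependent-care account contribution: $41.76
Taxable wages = $653.17 − $41.76 = $611.41
State tax withheld: $611.41 × 0.04 = $24.46
Federal tax withheld: $611.41 × 0.2175 = $132.98
Municipal income tax: $611.41 × 0.02 = $12.23
SDI: $653.17 × 0.015 = $9.80
PFL insurance: $653.17 × 0.005 = $3.27
State unemployment insurance (employee share): $653.17 × 0.005 = $3.27
Total deductions = $41.76 + $24.46 + $132.98 + $12.23 + $9.80 + $3.27 + $3.27 = $227.77
Net pay = $653.17 − $227.77 = $425.40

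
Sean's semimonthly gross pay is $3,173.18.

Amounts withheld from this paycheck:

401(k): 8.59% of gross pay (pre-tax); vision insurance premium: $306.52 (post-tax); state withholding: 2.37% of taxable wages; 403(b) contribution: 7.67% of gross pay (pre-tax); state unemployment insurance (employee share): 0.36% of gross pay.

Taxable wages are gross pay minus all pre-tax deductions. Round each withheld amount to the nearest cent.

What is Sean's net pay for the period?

$2,276.30

403(b) contribution: $3,173.18 × 0.0767 = $243.38
401(k): $3,173.18 × 0.0859 = $272.58
Pre-tax total = $243.38 + $272.58 = $515.96
Taxable wages = $3,173.18 − $515.96 = $2,657.22
State withholding: $2,657.22 × 0.0237 = $62.98
State unemployment insurance (employee share): $3,173.18 × 0.0036 = $11.42
Vision insurance premium: $306.52
Total deductions = $243.38 + $272.58 + $62.98 + $11.42 + $306.52 = $896.88
Net pay = $3,173.18 − $896.88 = $2,276.30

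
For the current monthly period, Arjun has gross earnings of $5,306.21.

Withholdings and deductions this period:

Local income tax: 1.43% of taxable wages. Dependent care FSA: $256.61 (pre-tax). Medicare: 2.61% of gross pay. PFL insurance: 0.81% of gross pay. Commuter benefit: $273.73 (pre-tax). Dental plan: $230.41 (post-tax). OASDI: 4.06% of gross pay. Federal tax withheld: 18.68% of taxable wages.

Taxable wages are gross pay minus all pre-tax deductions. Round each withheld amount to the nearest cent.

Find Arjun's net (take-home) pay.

Dependent care FSA: $256.61
Commuter benefit: $273.73
Pre-tax total = $256.61 + $273.73 = $530.34
Taxable wages = $5,306.21 − $530.34 = $4,775.87
Federal tax withheld: $4,775.87 × 0.1868 = $892.13
Local income tax: $4,775.87 × 0.0143 = $68.29
Medicare: $5,306.21 × 0.0261 = $138.49
OASDI: $5,306.21 × 0.0406 = $215.43
PFL insurance: $5,306.21 × 0.0081 = $42.98
Dental plan: $230.41
Total deductions = $256.61 + $273.73 + $892.13 + $68.29 + $138.49 + $215.43 + $42.98 + $230.41 = $2,118.07
Net pay = $5,306.21 − $2,118.07 = $3,188.14

$3,188.14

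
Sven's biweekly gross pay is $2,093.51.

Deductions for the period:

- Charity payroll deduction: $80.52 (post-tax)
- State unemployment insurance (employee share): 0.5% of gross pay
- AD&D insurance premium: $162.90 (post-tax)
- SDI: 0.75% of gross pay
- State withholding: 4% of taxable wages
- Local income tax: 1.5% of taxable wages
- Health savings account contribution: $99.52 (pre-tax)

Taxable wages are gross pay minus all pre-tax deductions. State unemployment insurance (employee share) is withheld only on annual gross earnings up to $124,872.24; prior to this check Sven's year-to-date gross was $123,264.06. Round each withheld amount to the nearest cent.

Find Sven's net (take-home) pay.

$1,617.16

Health savings account contribution: $99.52
Taxable wages = $2,093.51 − $99.52 = $1,993.99
Local income tax: $1,993.99 × 0.015 = $29.91
State withholding: $1,993.99 × 0.04 = $79.76
State unemployment insurance (employee share): only $124,872.24 − $123,264.06 = $1,608.18 of this check is subject → $1,608.18 × 0.005 = $8.04
SDI: $2,093.51 × 0.0075 = $15.70
Charity payroll deduction: $80.52
AD&D insurance premium: $162.90
Total deductions = $99.52 + $29.91 + $79.76 + $8.04 + $15.70 + $80.52 + $162.90 = $476.35
Net pay = $2,093.51 − $476.35 = $1,617.16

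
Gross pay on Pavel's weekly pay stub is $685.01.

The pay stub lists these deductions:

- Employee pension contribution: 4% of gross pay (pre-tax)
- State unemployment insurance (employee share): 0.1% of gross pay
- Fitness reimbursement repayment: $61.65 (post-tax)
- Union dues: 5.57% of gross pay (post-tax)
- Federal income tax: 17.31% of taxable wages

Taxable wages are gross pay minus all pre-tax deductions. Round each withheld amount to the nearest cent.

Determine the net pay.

Employee pension contribution: $685.01 × 0.04 = $27.40
Taxable wages = $685.01 − $27.40 = $657.61
Federal income tax: $657.61 × 0.1731 = $113.83
State unemployment insurance (employee share): $685.01 × 0.001 = $0.69
Union dues: $685.01 × 0.0557 = $38.16
Fitness reimbursement repayment: $61.65
Total deductions = $27.40 + $113.83 + $0.69 + $38.16 + $61.65 = $241.73
Net pay = $685.01 − $241.73 = $443.28

$443.28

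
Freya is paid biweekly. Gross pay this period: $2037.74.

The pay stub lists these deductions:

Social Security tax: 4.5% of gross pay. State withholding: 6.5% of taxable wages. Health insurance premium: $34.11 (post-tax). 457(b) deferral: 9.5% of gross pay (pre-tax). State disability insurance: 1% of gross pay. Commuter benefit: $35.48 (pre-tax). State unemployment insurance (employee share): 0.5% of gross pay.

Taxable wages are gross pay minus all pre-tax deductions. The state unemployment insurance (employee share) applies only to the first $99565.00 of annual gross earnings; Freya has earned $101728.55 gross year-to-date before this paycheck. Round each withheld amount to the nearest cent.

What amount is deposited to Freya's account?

457(b) deferral: $2037.74 × 0.095 = $193.59
Commuter benefit: $35.48
Pre-tax total = $193.59 + $35.48 = $229.07
Taxable wages = $2037.74 − $229.07 = $1808.67
State withholding: $1808.67 × 0.065 = $117.56
Social Security tax: $2037.74 × 0.045 = $91.70
State disability insurance: $2037.74 × 0.01 = $20.38
State unemployment insurance (employee share): annual cap $99565.00 already reached (YTD $101728.55), so $0.00
Health insurance premium: $34.11
Total deductions = $193.59 + $35.48 + $117.56 + $91.70 + $20.38 + $0.00 + $34.11 = $492.82
Net pay = $2037.74 − $492.82 = $1544.92

$1544.92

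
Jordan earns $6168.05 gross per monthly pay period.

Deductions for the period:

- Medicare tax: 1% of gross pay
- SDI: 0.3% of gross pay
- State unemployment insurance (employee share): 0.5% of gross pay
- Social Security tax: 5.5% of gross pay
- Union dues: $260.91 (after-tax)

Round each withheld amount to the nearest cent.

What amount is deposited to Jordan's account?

Medicare tax: $6168.05 × 0.01 = $61.68
Social Security tax: $6168.05 × 0.055 = $339.24
SDI: $6168.05 × 0.003 = $18.50
State unemployment insurance (employee share): $6168.05 × 0.005 = $30.84
Union dues: $260.91
Total deductions = $61.68 + $339.24 + $18.50 + $30.84 + $260.91 = $711.17
Net pay = $6168.05 − $711.17 = $5456.88

$5456.88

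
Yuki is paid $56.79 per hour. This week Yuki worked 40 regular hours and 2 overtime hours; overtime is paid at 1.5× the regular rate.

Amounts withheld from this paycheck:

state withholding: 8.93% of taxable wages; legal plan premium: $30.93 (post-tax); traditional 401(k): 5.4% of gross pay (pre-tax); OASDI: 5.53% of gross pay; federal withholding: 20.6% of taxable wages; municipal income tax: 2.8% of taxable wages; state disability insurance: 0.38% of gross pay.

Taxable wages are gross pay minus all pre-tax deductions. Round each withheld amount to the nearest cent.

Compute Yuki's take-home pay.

Regular pay: 40 × $56.79 = $2,271.60
Overtime pay: 2 × $56.79 × 1.5 = $170.37
Gross pay = $2,271.60 + $170.37 = $2,441.97
Traditional 401(k): $2,441.97 × 0.054 = $131.87
Taxable wages = $2,441.97 − $131.87 = $2,310.10
Federal withholding: $2,310.10 × 0.206 = $475.88
Municipal income tax: $2,310.10 × 0.028 = $64.68
State withholding: $2,310.10 × 0.0893 = $206.29
State disability insurance: $2,441.97 × 0.0038 = $9.28
OASDI: $2,441.97 × 0.0553 = $135.04
Legal plan premium: $30.93
Total deductions = $131.87 + $475.88 + $64.68 + $206.29 + $9.28 + $135.04 + $30.93 = $1,053.97
Net pay = $2,441.97 − $1,053.97 = $1,388.00

$1,388.00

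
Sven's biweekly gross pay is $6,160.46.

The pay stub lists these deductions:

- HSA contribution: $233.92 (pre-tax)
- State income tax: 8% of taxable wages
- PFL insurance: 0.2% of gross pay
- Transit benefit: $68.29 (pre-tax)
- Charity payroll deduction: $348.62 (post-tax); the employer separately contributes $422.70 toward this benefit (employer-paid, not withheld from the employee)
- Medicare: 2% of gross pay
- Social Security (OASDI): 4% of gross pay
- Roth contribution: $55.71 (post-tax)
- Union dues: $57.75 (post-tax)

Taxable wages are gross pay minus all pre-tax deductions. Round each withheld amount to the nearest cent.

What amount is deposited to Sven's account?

$4,545.56

HSA contribution: $233.92
Transit benefit: $68.29
Pre-tax total = $233.92 + $68.29 = $302.21
Taxable wages = $6,160.46 − $302.21 = $5,858.25
State income tax: $5,858.25 × 0.08 = $468.66
Social Security (OASDI): $6,160.46 × 0.04 = $246.42
Medicare: $6,160.46 × 0.02 = $123.21
PFL insurance: $6,160.46 × 0.002 = $12.32
Union dues: $57.75
Roth contribution: $55.71
Charity payroll deduction: $348.62
(Employer's $422.70 toward charity payroll deduction is not withheld from the employee.)
Total deductions = $233.92 + $68.29 + $468.66 + $246.42 + $123.21 + $12.32 + $57.75 + $55.71 + $348.62 = $1,614.90
Net pay = $6,160.46 − $1,614.90 = $4,545.56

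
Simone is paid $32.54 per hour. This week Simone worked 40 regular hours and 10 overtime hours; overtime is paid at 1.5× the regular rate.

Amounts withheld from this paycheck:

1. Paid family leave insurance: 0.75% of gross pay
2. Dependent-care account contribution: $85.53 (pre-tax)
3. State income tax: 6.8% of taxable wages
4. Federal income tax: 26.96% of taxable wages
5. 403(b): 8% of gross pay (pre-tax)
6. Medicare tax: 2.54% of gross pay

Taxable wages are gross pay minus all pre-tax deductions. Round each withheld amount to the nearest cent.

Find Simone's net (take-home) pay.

Regular pay: 40 × $32.54 = $1301.60
Overtime pay: 10 × $32.54 × 1.5 = $488.10
Gross pay = $1301.60 + $488.10 = $1789.70
Dependent-care account contribution: $85.53
403(b): $1789.70 × 0.08 = $143.18
Pre-tax total = $85.53 + $143.18 = $228.71
Taxable wages = $1789.70 − $228.71 = $1560.99
Federal income tax: $1560.99 × 0.2696 = $420.84
State income tax: $1560.99 × 0.068 = $106.15
Paid family leave insurance: $1789.70 × 0.0075 = $13.42
Medicare tax: $1789.70 × 0.0254 = $45.46
Total deductions = $85.53 + $143.18 + $420.84 + $106.15 + $13.42 + $45.46 = $814.58
Net pay = $1789.70 − $814.58 = $975.12

$975.12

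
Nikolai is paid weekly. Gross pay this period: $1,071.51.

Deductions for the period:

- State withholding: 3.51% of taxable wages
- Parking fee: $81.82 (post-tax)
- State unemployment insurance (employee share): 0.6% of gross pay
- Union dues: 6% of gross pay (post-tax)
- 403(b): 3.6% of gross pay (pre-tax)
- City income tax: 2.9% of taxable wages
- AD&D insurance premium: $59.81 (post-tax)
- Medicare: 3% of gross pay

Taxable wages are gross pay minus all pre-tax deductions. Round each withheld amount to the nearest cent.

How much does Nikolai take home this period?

$722.22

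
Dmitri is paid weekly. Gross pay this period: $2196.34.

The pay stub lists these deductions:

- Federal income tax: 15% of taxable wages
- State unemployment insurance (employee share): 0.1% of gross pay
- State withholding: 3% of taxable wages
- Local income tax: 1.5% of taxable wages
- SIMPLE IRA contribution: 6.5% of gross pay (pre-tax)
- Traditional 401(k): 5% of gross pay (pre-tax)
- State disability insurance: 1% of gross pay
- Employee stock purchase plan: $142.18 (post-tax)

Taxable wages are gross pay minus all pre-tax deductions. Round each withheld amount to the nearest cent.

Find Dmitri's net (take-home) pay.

Traditional 401(k): $2196.34 × 0.05 = $109.82
SIMPLE IRA contribution: $2196.34 × 0.065 = $142.76
Pre-tax total = $109.82 + $142.76 = $252.58
Taxable wages = $2196.34 − $252.58 = $1943.76
Local income tax: $1943.76 × 0.015 = $29.16
Federal income tax: $1943.76 × 0.15 = $291.56
State withholding: $1943.76 × 0.03 = $58.31
State disability insurance: $2196.34 × 0.01 = $21.96
State unemployment insurance (employee share): $2196.34 × 0.001 = $2.20
Employee stock purchase plan: $142.18
Total deductions = $109.82 + $142.76 + $29.16 + $291.56 + $58.31 + $21.96 + $2.20 + $142.18 = $797.95
Net pay = $2196.34 − $797.95 = $1398.39

$1398.39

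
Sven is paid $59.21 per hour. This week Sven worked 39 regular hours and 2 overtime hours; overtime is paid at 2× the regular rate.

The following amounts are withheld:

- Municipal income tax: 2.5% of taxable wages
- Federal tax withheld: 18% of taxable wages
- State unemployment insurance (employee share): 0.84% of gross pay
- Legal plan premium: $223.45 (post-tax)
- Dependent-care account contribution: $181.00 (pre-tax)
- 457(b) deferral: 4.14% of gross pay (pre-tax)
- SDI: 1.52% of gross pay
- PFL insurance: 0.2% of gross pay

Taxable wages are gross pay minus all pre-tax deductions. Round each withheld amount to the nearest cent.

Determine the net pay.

Regular pay: 39 × $59.21 = $2,309.19
Overtime pay: 2 × $59.21 × 2 = $236.84
Gross pay = $2,309.19 + $236.84 = $2,546.03
457(b) deferral: $2,546.03 × 0.0414 = $105.41
Dependent-care account contribution: $181.00
Pre-tax total = $105.41 + $181.00 = $286.41
Taxable wages = $2,546.03 − $286.41 = $2,259.62
Federal tax withheld: $2,259.62 × 0.18 = $406.73
Municipal income tax: $2,259.62 × 0.025 = $56.49
PFL insurance: $2,546.03 × 0.002 = $5.09
SDI: $2,546.03 × 0.0152 = $38.70
State unemployment insurance (employee share): $2,546.03 × 0.0084 = $21.39
Legal plan premium: $223.45
Total deductions = $105.41 + $181.00 + $406.73 + $56.49 + $5.09 + $38.70 + $21.39 + $223.45 = $1,038.26
Net pay = $2,546.03 − $1,038.26 = $1,507.77

$1,507.77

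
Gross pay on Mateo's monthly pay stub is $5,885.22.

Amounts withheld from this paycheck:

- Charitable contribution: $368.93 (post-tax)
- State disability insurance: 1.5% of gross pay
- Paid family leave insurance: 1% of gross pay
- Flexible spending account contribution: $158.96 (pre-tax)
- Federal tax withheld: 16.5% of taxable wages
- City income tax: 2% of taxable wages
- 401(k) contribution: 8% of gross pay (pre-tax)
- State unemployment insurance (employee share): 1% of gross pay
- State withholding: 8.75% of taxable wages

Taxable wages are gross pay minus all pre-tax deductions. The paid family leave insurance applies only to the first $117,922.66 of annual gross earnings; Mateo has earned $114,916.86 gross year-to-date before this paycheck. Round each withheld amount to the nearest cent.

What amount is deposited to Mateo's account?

$3,277.21

Flexible spending account contribution: $158.96
401(k) contribution: $5,885.22 × 0.08 = $470.82
Pre-tax total = $158.96 + $470.82 = $629.78
Taxable wages = $5,885.22 − $629.78 = $5,255.44
State withholding: $5,255.44 × 0.0875 = $459.85
Federal tax withheld: $5,255.44 × 0.165 = $867.15
City income tax: $5,255.44 × 0.02 = $105.11
State unemployment insurance (employee share): $5,885.22 × 0.01 = $58.85
Paid family leave insurance: only $117,922.66 − $114,916.86 = $3,005.80 of this check is subject → $3,005.80 × 0.01 = $30.06
State disability insurance: $5,885.22 × 0.015 = $88.28
Charitable contribution: $368.93
Total deductions = $158.96 + $470.82 + $459.85 + $867.15 + $105.11 + $58.85 + $30.06 + $88.28 + $368.93 = $2,608.01
Net pay = $5,885.22 − $2,608.01 = $3,277.21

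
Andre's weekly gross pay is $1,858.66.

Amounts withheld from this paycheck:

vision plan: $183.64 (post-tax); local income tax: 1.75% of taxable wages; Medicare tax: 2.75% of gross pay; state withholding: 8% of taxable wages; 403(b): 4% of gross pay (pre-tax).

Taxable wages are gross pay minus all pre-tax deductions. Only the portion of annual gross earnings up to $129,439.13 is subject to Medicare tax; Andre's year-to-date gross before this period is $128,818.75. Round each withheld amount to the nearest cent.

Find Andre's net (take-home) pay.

$1,409.64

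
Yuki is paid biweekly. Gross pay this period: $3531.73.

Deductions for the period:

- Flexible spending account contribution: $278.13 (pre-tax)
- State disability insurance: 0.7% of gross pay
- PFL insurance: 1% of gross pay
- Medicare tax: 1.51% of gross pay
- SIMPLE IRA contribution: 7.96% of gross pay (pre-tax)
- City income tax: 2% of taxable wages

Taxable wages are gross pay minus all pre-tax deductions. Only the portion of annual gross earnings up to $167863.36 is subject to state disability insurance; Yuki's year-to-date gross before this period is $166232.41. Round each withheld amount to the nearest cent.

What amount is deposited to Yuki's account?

Flexible spending account contribution: $278.13
SIMPLE IRA contribution: $3531.73 × 0.0796 = $281.13
Pre-tax total = $278.13 + $281.13 = $559.26
Taxable wages = $3531.73 − $559.26 = $2972.47
City income tax: $2972.47 × 0.02 = $59.45
State disability insurance: only $167863.36 − $166232.41 = $1630.95 of this check is subject → $1630.95 × 0.007 = $11.42
PFL insurance: $3531.73 × 0.01 = $35.32
Medicare tax: $3531.73 × 0.0151 = $53.33
Total deductions = $278.13 + $281.13 + $59.45 + $11.42 + $35.32 + $53.33 = $718.78
Net pay = $3531.73 − $718.78 = $2812.95

$2812.95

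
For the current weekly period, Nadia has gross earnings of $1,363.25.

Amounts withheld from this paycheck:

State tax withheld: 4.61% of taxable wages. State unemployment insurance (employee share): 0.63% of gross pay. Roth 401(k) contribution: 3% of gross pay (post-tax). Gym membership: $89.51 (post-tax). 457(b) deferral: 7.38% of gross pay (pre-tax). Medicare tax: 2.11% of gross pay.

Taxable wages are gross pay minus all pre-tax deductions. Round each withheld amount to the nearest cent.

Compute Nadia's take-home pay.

$1,036.67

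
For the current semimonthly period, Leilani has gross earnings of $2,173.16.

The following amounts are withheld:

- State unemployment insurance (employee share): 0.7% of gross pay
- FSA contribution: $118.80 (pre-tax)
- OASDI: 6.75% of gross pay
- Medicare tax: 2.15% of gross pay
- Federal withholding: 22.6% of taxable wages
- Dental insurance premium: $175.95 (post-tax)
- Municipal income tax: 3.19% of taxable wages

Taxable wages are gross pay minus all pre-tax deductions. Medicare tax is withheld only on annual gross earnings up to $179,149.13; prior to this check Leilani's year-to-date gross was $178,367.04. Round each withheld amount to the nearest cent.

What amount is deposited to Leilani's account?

FSA contribution: $118.80
Taxable wages = $2,173.16 − $118.80 = $2,054.36
Municipal income tax: $2,054.36 × 0.0319 = $65.53
Federal withholding: $2,054.36 × 0.226 = $464.29
OASDI: $2,173.16 × 0.0675 = $146.69
State unemployment insurance (employee share): $2,173.16 × 0.007 = $15.21
Medicare tax: only $179,149.13 − $178,367.04 = $782.09 of this check is subject → $782.09 × 0.0215 = $16.81
Dental insurance premium: $175.95
Total deductions = $118.80 + $65.53 + $464.29 + $146.69 + $15.21 + $16.81 + $175.95 = $1,003.28
Net pay = $2,173.16 − $1,003.28 = $1,169.88

$1,169.88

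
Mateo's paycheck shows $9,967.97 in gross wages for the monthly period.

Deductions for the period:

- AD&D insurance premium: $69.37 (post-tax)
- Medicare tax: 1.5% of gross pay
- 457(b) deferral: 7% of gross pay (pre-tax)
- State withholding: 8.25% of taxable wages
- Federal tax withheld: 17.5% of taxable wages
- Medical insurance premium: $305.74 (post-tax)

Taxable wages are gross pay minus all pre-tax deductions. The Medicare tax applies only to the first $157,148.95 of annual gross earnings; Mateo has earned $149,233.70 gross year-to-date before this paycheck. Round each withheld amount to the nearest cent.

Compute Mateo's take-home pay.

$6,389.29

457(b) deferral: $9,967.97 × 0.07 = $697.76
Taxable wages = $9,967.97 − $697.76 = $9,270.21
Federal tax withheld: $9,270.21 × 0.175 = $1,622.29
State withholding: $9,270.21 × 0.0825 = $764.79
Medicare tax: only $157,148.95 − $149,233.70 = $7,915.25 of this check is subject → $7,915.25 × 0.015 = $118.73
AD&D insurance premium: $69.37
Medical insurance premium: $305.74
Total deductions = $697.76 + $1,622.29 + $764.79 + $118.73 + $69.37 + $305.74 = $3,578.68
Net pay = $9,967.97 − $3,578.68 = $6,389.29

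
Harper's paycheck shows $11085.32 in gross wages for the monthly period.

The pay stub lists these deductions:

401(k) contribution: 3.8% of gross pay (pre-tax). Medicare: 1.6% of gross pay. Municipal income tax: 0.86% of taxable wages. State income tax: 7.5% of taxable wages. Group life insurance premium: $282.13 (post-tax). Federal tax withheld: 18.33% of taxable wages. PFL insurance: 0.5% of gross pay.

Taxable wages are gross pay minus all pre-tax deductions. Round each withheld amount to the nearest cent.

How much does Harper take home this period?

401(k) contribution: $11085.32 × 0.038 = $421.24
Taxable wages = $11085.32 − $421.24 = $10664.08
Federal tax withheld: $10664.08 × 0.1833 = $1954.73
State income tax: $10664.08 × 0.075 = $799.81
Municipal income tax: $10664.08 × 0.0086 = $91.71
PFL insurance: $11085.32 × 0.005 = $55.43
Medicare: $11085.32 × 0.016 = $177.37
Group life insurance premium: $282.13
Total deductions = $421.24 + $1954.73 + $799.81 + $91.71 + $55.43 + $177.37 + $282.13 = $3782.42
Net pay = $11085.32 − $3782.42 = $7302.90

$7302.90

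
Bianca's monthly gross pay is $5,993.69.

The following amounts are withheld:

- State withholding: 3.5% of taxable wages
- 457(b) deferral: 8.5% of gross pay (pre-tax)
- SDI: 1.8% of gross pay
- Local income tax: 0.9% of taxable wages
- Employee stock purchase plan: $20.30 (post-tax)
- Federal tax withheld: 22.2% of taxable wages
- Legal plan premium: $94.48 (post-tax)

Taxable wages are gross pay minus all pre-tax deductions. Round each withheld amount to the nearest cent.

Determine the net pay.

$3,802.75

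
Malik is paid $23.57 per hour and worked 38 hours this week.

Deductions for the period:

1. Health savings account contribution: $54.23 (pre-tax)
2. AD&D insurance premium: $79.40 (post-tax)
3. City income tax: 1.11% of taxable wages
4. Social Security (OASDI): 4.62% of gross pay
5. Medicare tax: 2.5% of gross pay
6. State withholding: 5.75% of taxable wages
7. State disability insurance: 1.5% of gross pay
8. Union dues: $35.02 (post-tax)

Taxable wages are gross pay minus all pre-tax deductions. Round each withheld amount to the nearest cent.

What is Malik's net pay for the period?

Gross pay: 38 × $23.57 = $895.66
Health savings account contribution: $54.23
Taxable wages = $895.66 − $54.23 = $841.43
City income tax: $841.43 × 0.0111 = $9.34
State withholding: $841.43 × 0.0575 = $48.38
State disability insurance: $895.66 × 0.015 = $13.43
Social Security (OASDI): $895.66 × 0.0462 = $41.38
Medicare tax: $895.66 × 0.025 = $22.39
Union dues: $35.02
AD&D insurance premium: $79.40
Total deductions = $54.23 + $9.34 + $48.38 + $13.43 + $41.38 + $22.39 + $35.02 + $79.40 = $303.57
Net pay = $895.66 − $303.57 = $592.09

$592.09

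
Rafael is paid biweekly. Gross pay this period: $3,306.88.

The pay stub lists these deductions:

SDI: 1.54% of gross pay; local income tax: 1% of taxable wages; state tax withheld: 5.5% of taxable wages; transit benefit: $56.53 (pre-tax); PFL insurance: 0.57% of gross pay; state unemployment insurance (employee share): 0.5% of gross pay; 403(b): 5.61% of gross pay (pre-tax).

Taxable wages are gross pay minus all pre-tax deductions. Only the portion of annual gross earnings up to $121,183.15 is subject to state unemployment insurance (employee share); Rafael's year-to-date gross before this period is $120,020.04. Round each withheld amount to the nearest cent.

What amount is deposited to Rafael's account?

$2,790.01

403(b): $3,306.88 × 0.0561 = $185.52
Transit benefit: $56.53
Pre-tax total = $185.52 + $56.53 = $242.05
Taxable wages = $3,306.88 − $242.05 = $3,064.83
Local income tax: $3,064.83 × 0.01 = $30.65
State tax withheld: $3,064.83 × 0.055 = $168.57
SDI: $3,306.88 × 0.0154 = $50.93
PFL insurance: $3,306.88 × 0.0057 = $18.85
State unemployment insurance (employee share): only $121,183.15 − $120,020.04 = $1,163.11 of this check is subject → $1,163.11 × 0.005 = $5.82
Total deductions = $185.52 + $56.53 + $30.65 + $168.57 + $50.93 + $18.85 + $5.82 = $516.87
Net pay = $3,306.88 − $516.87 = $2,790.01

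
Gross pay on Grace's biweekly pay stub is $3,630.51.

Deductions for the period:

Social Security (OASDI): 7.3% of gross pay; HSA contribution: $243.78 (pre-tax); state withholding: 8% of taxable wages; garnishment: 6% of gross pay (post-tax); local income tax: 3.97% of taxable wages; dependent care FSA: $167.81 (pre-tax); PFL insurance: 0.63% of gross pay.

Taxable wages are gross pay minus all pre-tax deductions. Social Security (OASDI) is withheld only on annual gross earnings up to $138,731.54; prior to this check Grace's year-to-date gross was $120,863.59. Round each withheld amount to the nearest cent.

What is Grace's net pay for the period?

Dependent care FSA: $167.81
HSA contribution: $243.78
Pre-tax total = $167.81 + $243.78 = $411.59
Taxable wages = $3,630.51 − $411.59 = $3,218.92
State withholding: $3,218.92 × 0.08 = $257.51
Local income tax: $3,218.92 × 0.0397 = $127.79
Social Security (OASDI): cap not yet reached, full $3,630.51 is subject → $3,630.51 × 0.073 = $265.03
PFL insurance: $3,630.51 × 0.0063 = $22.87
Garnishment: $3,630.51 × 0.06 = $217.83
Total deductions = $167.81 + $243.78 + $257.51 + $127.79 + $265.03 + $22.87 + $217.83 = $1,302.62
Net pay = $3,630.51 − $1,302.62 = $2,327.89

$2,327.89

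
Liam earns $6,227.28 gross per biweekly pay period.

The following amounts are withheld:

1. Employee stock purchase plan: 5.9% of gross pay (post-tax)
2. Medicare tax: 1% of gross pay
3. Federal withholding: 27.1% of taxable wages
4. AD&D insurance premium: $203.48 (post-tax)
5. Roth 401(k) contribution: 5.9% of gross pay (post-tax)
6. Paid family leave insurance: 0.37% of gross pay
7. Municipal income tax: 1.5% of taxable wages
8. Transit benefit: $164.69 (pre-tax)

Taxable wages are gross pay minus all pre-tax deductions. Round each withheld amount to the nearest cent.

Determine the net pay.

Transit benefit: $164.69
Taxable wages = $6,227.28 − $164.69 = $6,062.59
Municipal income tax: $6,062.59 × 0.015 = $90.94
Federal withholding: $6,062.59 × 0.271 = $1,642.96
Medicare tax: $6,227.28 × 0.01 = $62.27
Paid family leave insurance: $6,227.28 × 0.0037 = $23.04
AD&D insurance premium: $203.48
Roth 401(k) contribution: $6,227.28 × 0.059 = $367.41
Employee stock purchase plan: $6,227.28 × 0.059 = $367.41
Total deductions = $164.69 + $90.94 + $1,642.96 + $62.27 + $23.04 + $203.48 + $367.41 + $367.41 = $2,922.20
Net pay = $6,227.28 − $2,922.20 = $3,305.08

$3,305.08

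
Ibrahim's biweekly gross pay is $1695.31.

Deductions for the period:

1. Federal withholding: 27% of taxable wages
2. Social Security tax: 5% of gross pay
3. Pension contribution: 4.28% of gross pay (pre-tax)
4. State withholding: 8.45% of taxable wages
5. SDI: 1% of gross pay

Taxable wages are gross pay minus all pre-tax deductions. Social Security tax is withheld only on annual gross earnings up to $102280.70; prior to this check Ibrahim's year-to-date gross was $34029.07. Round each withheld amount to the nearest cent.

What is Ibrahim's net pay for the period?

Pension contribution: $1695.31 × 0.0428 = $72.56
Taxable wages = $1695.31 − $72.56 = $1622.75
Federal withholding: $1622.75 × 0.27 = $438.14
State withholding: $1622.75 × 0.0845 = $137.12
Social Security tax: cap not yet reached, full $1695.31 is subject → $1695.31 × 0.05 = $84.77
SDI: $1695.31 × 0.01 = $16.95
Total deductions = $72.56 + $438.14 + $137.12 + $84.77 + $16.95 = $749.54
Net pay = $1695.31 − $749.54 = $945.77

$945.77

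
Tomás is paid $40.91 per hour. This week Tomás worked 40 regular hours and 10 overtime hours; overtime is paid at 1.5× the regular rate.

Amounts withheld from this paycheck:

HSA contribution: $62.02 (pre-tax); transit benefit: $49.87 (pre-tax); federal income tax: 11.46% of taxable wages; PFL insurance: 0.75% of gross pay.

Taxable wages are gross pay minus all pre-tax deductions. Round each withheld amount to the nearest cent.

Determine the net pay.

$1876.25

Regular pay: 40 × $40.91 = $1636.40
Overtime pay: 10 × $40.91 × 1.5 = $613.65
Gross pay = $1636.40 + $613.65 = $2250.05
HSA contribution: $62.02
Transit benefit: $49.87
Pre-tax total = $62.02 + $49.87 = $111.89
Taxable wages = $2250.05 − $111.89 = $2138.16
Federal income tax: $2138.16 × 0.1146 = $245.03
PFL insurance: $2250.05 × 0.0075 = $16.88
Total deductions = $62.02 + $49.87 + $245.03 + $16.88 = $373.80
Net pay = $2250.05 − $373.80 = $1876.25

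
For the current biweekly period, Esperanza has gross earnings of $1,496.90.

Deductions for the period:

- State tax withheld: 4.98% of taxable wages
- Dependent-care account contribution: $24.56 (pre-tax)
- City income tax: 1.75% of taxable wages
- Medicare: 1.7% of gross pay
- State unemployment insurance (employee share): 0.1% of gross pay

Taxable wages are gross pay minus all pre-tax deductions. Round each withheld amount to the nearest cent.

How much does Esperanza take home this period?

Dependent-care account contribution: $24.56
Taxable wages = $1,496.90 − $24.56 = $1,472.34
City income tax: $1,472.34 × 0.0175 = $25.77
State tax withheld: $1,472.34 × 0.0498 = $73.32
Medicare: $1,496.90 × 0.017 = $25.45
State unemployment insurance (employee share): $1,496.90 × 0.001 = $1.50
Total deductions = $24.56 + $25.77 + $73.32 + $25.45 + $1.50 = $150.60
Net pay = $1,496.90 − $150.60 = $1,346.30

$1,346.30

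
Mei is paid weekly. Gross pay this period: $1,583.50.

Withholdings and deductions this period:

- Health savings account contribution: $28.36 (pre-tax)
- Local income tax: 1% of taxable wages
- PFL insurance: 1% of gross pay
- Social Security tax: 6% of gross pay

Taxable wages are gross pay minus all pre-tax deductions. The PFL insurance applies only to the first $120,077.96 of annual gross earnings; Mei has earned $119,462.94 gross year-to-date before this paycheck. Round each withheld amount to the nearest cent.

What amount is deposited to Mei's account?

$1,438.43

Health savings account contribution: $28.36
Taxable wages = $1,583.50 − $28.36 = $1,555.14
Local income tax: $1,555.14 × 0.01 = $15.55
PFL insurance: only $120,077.96 − $119,462.94 = $615.02 of this check is subject → $615.02 × 0.01 = $6.15
Social Security tax: $1,583.50 × 0.06 = $95.01
Total deductions = $28.36 + $15.55 + $6.15 + $95.01 = $145.07
Net pay = $1,583.50 − $145.07 = $1,438.43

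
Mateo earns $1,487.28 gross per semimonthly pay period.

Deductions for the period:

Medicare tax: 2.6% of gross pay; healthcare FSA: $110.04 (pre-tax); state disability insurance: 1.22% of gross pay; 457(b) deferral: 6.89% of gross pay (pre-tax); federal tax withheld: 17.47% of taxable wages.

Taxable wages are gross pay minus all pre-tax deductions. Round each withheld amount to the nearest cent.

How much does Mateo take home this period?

Healthcare FSA: $110.04
457(b) deferral: $1,487.28 × 0.0689 = $102.47
Pre-tax total = $110.04 + $102.47 = $212.51
Taxable wages = $1,487.28 − $212.51 = $1,274.77
Federal tax withheld: $1,274.77 × 0.1747 = $222.70
Medicare tax: $1,487.28 × 0.026 = $38.67
State disability insurance: $1,487.28 × 0.0122 = $18.14
Total deductions = $110.04 + $102.47 + $222.70 + $38.67 + $18.14 = $492.02
Net pay = $1,487.28 − $492.02 = $995.26

$995.26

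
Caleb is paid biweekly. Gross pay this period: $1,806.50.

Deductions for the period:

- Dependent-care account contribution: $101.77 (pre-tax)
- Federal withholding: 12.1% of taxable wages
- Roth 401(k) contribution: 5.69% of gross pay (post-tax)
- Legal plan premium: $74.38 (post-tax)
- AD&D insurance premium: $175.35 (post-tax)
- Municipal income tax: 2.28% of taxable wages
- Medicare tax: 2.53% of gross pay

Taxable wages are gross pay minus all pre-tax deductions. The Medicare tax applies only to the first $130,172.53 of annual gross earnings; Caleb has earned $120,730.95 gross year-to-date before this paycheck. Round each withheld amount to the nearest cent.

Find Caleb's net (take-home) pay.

Dependent-care account contribution: $101.77
Taxable wages = $1,806.50 − $101.77 = $1,704.73
Federal withholding: $1,704.73 × 0.121 = $206.27
Municipal income tax: $1,704.73 × 0.0228 = $38.87
Medicare tax: cap not yet reached, full $1,806.50 is subject → $1,806.50 × 0.0253 = $45.70
Roth 401(k) contribution: $1,806.50 × 0.0569 = $102.79
AD&D insurance premium: $175.35
Legal plan premium: $74.38
Total deductions = $101.77 + $206.27 + $38.87 + $45.70 + $102.79 + $175.35 + $74.38 = $745.13
Net pay = $1,806.50 − $745.13 = $1,061.37

$1,061.37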